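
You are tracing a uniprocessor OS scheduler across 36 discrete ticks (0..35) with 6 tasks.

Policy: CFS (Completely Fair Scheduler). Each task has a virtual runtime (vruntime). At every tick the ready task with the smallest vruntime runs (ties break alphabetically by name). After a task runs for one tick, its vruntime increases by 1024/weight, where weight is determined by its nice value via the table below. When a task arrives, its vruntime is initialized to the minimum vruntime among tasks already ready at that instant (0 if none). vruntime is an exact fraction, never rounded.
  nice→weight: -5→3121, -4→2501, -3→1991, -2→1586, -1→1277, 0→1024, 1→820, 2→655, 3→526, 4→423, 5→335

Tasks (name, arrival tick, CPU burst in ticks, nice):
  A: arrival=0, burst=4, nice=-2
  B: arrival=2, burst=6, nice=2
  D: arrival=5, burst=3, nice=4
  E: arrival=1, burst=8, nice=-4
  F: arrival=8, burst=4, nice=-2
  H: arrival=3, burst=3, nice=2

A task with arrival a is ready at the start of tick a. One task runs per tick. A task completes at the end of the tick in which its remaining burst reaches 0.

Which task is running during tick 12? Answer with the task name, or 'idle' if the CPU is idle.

running at tick 12 = F

t=0: vr[A=0] → run A
t=1: vr[A=512/793 E=512/793] → run A
t=2: vr[A=1024/793 B=512/793 E=512/793] → run B
t=3: vr[A=1024/793 B=1147392/519415 E=512/793 H=512/793] → run E
t=4: vr[A=1024/793 B=1147392/519415 E=34304/32513 H=512/793] → run H
t=5: vr[A=1024/793 B=1147392/519415 D=34304/32513 E=34304/32513 H=1147392/519415] → run D
t=6: vr[A=1024/793 B=1147392/519415 D=47803904/13752999 E=34304/32513 H=1147392/519415] → run E
t=7: vr[A=1024/793 B=1147392/519415 D=47803904/13752999 E=47616/32513 H=1147392/519415] → run A
t=8: vr[A=1536/793 B=1147392/519415 D=47803904/13752999 E=47616/32513 F=47616/32513 H=1147392/519415] → run E
t=9: vr[A=1536/793 B=1147392/519415 D=47803904/13752999 E=60928/32513 F=47616/32513 H=1147392/519415] → run F
t=10: vr[A=1536/793 B=1147392/519415 D=47803904/13752999 E=60928/32513 F=68608/32513 H=1147392/519415] → run E
t=11: vr[A=1536/793 B=1147392/519415 D=47803904/13752999 E=74240/32513 F=68608/32513 H=1147392/519415] → run A
t=12: vr[B=1147392/519415 D=47803904/13752999 E=74240/32513 F=68608/32513 H=1147392/519415] → run F
t=13: vr[B=1147392/519415 D=47803904/13752999 E=74240/32513 F=89600/32513 H=1147392/519415] → run B
t=14: vr[B=1959424/519415 D=47803904/13752999 E=74240/32513 F=89600/32513 H=1147392/519415] → run H
t=15: vr[B=1959424/519415 D=47803904/13752999 E=74240/32513 F=89600/32513 H=1959424/519415] → run E
t=16: vr[B=1959424/519415 D=47803904/13752999 E=87552/32513 F=89600/32513 H=1959424/519415] → run E
t=17: vr[B=1959424/519415 D=47803904/13752999 E=100864/32513 F=89600/32513 H=1959424/519415] → run F
t=18: vr[B=1959424/519415 D=47803904/13752999 E=100864/32513 F=110592/32513 H=1959424/519415] → run E
t=19: vr[B=1959424/519415 D=47803904/13752999 E=114176/32513 F=110592/32513 H=1959424/519415] → run F
t=20: vr[B=1959424/519415 D=47803904/13752999 E=114176/32513 H=1959424/519415] → run D
t=21: vr[B=1959424/519415 D=81097216/13752999 E=114176/32513 H=1959424/519415] → run E
t=22: vr[B=1959424/519415 D=81097216/13752999 H=1959424/519415] → run B
t=23: vr[B=2771456/519415 D=81097216/13752999 H=1959424/519415] → run H
t=24: vr[B=2771456/519415 D=81097216/13752999] → run B
t=25: vr[B=3583488/519415 D=81097216/13752999] → run D
t=26: vr[B=3583488/519415] → run B
t=27: vr[B=879104/103883] → run B
t=28: (idle)
t=29: (idle)
t=30: (idle)
t=31: (idle)
t=32: (idle)
t=33: (idle)
t=34: (idle)
t=35: (idle)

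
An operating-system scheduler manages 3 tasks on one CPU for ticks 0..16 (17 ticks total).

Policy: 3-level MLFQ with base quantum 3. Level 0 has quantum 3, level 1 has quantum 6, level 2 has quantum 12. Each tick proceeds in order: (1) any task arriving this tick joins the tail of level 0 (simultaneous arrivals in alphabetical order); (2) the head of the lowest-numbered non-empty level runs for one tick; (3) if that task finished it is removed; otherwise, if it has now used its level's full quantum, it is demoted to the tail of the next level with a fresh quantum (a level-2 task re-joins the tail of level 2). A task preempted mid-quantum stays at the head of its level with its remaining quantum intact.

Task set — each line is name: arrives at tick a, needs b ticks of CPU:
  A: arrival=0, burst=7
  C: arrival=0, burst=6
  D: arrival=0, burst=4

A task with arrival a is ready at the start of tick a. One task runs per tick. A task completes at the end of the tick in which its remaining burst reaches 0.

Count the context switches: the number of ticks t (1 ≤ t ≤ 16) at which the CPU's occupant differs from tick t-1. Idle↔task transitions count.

t=0: L0/L1/L2 = ACD/-/- → run A
t=1: L0/L1/L2 = ACD/-/- → run A
t=2: L0/L1/L2 = ACD/-/- → run A
t=3: L0/L1/L2 = CD/A/- → run C
t=4: L0/L1/L2 = CD/A/- → run C
t=5: L0/L1/L2 = CD/A/- → run C
t=6: L0/L1/L2 = D/AC/- → run D
t=7: L0/L1/L2 = D/AC/- → run D
t=8: L0/L1/L2 = D/AC/- → run D
t=9: L0/L1/L2 = -/ACD/- → run A
t=10: L0/L1/L2 = -/ACD/- → run A
t=11: L0/L1/L2 = -/ACD/- → run A
t=12: L0/L1/L2 = -/ACD/- → run A
t=13: L0/L1/L2 = -/CD/- → run C
t=14: L0/L1/L2 = -/CD/- → run C
t=15: L0/L1/L2 = -/CD/- → run C
t=16: L0/L1/L2 = -/D/- → run D

context switches = 5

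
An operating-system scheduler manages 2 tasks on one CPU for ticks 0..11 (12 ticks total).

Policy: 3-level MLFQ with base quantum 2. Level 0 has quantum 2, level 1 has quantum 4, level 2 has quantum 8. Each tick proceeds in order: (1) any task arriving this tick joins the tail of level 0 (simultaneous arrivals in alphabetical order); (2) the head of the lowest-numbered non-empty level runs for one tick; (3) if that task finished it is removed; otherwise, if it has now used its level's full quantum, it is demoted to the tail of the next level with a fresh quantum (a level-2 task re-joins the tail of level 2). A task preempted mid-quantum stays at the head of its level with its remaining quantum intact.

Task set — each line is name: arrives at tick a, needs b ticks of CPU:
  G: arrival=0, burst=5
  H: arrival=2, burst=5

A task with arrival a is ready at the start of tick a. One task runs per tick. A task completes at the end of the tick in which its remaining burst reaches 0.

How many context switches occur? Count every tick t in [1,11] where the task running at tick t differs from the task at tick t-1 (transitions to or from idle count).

context switches = 4

t=0: L0/L1/L2 = G/-/- → run G
t=1: L0/L1/L2 = G/-/- → run G
t=2: L0/L1/L2 = H/G/- → run H
t=3: L0/L1/L2 = H/G/- → run H
t=4: L0/L1/L2 = -/GH/- → run G
t=5: L0/L1/L2 = -/GH/- → run G
t=6: L0/L1/L2 = -/GH/- → run G
t=7: L0/L1/L2 = -/H/- → run H
t=8: L0/L1/L2 = -/H/- → run H
t=9: L0/L1/L2 = -/H/- → run H
t=10: (idle)
t=11: (idle)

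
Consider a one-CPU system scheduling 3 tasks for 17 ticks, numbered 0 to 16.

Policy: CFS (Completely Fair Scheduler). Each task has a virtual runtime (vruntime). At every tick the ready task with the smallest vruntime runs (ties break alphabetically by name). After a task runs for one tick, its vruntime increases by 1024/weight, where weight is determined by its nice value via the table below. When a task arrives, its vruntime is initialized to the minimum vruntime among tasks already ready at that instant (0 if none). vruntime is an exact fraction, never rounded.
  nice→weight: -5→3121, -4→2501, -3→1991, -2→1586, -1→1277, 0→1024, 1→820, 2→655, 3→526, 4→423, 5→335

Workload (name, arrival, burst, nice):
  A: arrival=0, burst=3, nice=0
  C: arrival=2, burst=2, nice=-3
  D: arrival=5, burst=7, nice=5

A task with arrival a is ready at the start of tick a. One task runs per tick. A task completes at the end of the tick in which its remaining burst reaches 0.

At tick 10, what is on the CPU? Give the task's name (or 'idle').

running at tick 10 = D

t=0: vr[A=0] → run A
t=1: vr[A=1] → run A
t=2: vr[A=2 C=2] → run A
t=3: vr[C=2] → run C
t=4: vr[C=5006/1991] → run C
t=5: vr[D=0] → run D
t=6: vr[D=1024/335] → run D
t=7: vr[D=2048/335] → run D
t=8: vr[D=3072/335] → run D
t=9: vr[D=4096/335] → run D
t=10: vr[D=1024/67] → run D
t=11: vr[D=6144/335] → run D
t=12: (idle)
t=13: (idle)
t=14: (idle)
t=15: (idle)
t=16: (idle)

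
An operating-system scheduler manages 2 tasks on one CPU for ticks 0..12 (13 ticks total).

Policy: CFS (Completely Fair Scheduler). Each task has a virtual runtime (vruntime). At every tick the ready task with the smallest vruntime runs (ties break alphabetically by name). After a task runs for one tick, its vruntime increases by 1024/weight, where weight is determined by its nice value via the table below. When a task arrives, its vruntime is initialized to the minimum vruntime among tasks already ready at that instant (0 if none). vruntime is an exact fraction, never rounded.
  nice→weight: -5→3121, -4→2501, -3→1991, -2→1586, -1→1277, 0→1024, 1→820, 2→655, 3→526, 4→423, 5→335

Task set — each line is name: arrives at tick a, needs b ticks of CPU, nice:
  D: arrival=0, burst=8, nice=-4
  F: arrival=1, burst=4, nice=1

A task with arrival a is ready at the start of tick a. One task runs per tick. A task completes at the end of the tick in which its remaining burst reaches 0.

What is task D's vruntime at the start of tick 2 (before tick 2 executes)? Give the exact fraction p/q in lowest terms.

vruntime(D, start of tick 2) = 2048/2501

t=0: vr[D=0] → run D
t=1: vr[D=1024/2501 F=1024/2501] → run D
t=2: vr[D=2048/2501 F=1024/2501] → run F
t=3: vr[D=2048/2501 F=20736/12505] → run D
t=4: vr[D=3072/2501 F=20736/12505] → run D
t=5: vr[D=4096/2501 F=20736/12505] → run D
t=6: vr[D=5120/2501 F=20736/12505] → run F
t=7: vr[D=5120/2501 F=36352/12505] → run D
t=8: vr[D=6144/2501 F=36352/12505] → run D
t=9: vr[D=7168/2501 F=36352/12505] → run D
t=10: vr[F=36352/12505] → run F
t=11: vr[F=51968/12505] → run F
t=12: (idle)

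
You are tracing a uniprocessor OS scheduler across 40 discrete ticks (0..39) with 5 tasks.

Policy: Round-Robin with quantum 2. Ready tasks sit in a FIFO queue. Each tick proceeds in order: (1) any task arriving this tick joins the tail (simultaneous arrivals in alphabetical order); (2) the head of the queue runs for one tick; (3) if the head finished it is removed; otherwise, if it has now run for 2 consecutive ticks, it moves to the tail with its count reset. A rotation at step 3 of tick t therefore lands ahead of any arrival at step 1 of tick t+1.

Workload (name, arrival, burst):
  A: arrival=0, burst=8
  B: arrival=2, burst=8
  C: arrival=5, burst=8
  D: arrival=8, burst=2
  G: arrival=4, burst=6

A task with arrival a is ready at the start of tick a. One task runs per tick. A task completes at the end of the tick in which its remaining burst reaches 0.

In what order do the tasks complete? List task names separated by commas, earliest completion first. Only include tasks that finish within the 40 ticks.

completion order = A, D, G, B, C

t=0: queue=[A] q_used=0 → run A
t=1: queue=[A] q_used=1 → run A
t=2: queue=[A,B] q_used=0 → run A
t=3: queue=[A,B] q_used=1 → run A
t=4: queue=[B,A,G] q_used=0 → run B
t=5: queue=[B,A,G,C] q_used=1 → run B
t=6: queue=[A,G,C,B] q_used=0 → run A
t=7: queue=[A,G,C,B] q_used=1 → run A
t=8: queue=[G,C,B,A,D] q_used=0 → run G
t=9: queue=[G,C,B,A,D] q_used=1 → run G
t=10: queue=[C,B,A,D,G] q_used=0 → run C
t=11: queue=[C,B,A,D,G] q_used=1 → run C
t=12: queue=[B,A,D,G,C] q_used=0 → run B
t=13: queue=[B,A,D,G,C] q_used=1 → run B
t=14: queue=[A,D,G,C,B] q_used=0 → run A
t=15: queue=[A,D,G,C,B] q_used=1 → run A
t=16: queue=[D,G,C,B] q_used=0 → run D
t=17: queue=[D,G,C,B] q_used=1 → run D
t=18: queue=[G,C,B] q_used=0 → run G
t=19: queue=[G,C,B] q_used=1 → run G
t=20: queue=[C,B,G] q_used=0 → run C
t=21: queue=[C,B,G] q_used=1 → run C
t=22: queue=[B,G,C] q_used=0 → run B
t=23: queue=[B,G,C] q_used=1 → run B
t=24: queue=[G,C,B] q_used=0 → run G
t=25: queue=[G,C,B] q_used=1 → run G
t=26: queue=[C,B] q_used=0 → run C
t=27: queue=[C,B] q_used=1 → run C
t=28: queue=[B,C] q_used=0 → run B
t=29: queue=[B,C] q_used=1 → run B
t=30: queue=[C] q_used=0 → run C
t=31: queue=[C] q_used=1 → run C
t=32: (idle)
t=33: (idle)
t=34: (idle)
t=35: (idle)
t=36: (idle)
t=37: (idle)
t=38: (idle)
t=39: (idle)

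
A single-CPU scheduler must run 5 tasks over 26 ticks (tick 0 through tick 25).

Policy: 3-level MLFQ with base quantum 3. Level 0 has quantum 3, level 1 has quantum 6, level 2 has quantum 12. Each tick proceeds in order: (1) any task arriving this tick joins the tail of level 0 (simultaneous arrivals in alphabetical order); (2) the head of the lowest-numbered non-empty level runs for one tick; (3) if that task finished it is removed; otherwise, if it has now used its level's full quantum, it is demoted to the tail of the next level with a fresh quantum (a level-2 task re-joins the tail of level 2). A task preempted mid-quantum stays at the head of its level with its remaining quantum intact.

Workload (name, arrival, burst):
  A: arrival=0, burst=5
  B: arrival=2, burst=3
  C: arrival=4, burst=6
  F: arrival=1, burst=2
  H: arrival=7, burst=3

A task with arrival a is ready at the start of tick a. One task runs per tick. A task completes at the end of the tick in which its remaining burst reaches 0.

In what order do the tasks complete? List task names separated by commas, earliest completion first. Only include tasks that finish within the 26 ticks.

t=0: L0/L1/L2 = A/-/- → run A
t=1: L0/L1/L2 = AF/-/- → run A
t=2: L0/L1/L2 = AFB/-/- → run A
t=3: L0/L1/L2 = FB/A/- → run F
t=4: L0/L1/L2 = FBC/A/- → run F
t=5: L0/L1/L2 = BC/A/- → run B
t=6: L0/L1/L2 = BC/A/- → run B
t=7: L0/L1/L2 = BCH/A/- → run B
t=8: L0/L1/L2 = CH/A/- → run C
t=9: L0/L1/L2 = CH/A/- → run C
t=10: L0/L1/L2 = CH/A/- → run C
t=11: L0/L1/L2 = H/AC/- → run H
t=12: L0/L1/L2 = H/AC/- → run H
t=13: L0/L1/L2 = H/AC/- → run H
t=14: L0/L1/L2 = -/AC/- → run A
t=15: L0/L1/L2 = -/AC/- → run A
t=16: L0/L1/L2 = -/C/- → run C
t=17: L0/L1/L2 = -/C/- → run C
t=18: L0/L1/L2 = -/C/- → run C
t=19: (idle)
t=20: (idle)
t=21: (idle)
t=22: (idle)
t=23: (idle)
t=24: (idle)
t=25: (idle)

completion order = F, B, H, A, C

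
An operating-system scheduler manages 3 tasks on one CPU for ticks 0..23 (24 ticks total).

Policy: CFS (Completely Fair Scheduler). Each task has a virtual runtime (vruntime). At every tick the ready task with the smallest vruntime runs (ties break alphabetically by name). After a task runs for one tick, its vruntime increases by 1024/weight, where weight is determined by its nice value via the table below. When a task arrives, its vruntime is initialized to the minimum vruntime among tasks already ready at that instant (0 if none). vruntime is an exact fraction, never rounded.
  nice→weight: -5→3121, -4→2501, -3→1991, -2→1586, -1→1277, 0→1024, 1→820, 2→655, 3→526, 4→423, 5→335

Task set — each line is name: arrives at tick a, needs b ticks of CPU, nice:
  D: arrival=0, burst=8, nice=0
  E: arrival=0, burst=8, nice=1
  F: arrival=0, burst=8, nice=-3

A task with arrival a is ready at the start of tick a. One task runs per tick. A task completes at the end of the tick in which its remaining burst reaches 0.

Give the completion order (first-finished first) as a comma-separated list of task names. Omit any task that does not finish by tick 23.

completion order = F, D, E

t=0: vr[D=0 E=0 F=0] → run D
t=1: vr[D=1 E=0 F=0] → run E
t=2: vr[D=1 E=256/205 F=0] → run F
t=3: vr[D=1 E=256/205 F=1024/1991] → run F
t=4: vr[D=1 E=256/205 F=2048/1991] → run D
t=5: vr[D=2 E=256/205 F=2048/1991] → run F
t=6: vr[D=2 E=256/205 F=3072/1991] → run E
t=7: vr[D=2 E=512/205 F=3072/1991] → run F
t=8: vr[D=2 E=512/205 F=4096/1991] → run D
t=9: vr[D=3 E=512/205 F=4096/1991] → run F
t=10: vr[D=3 E=512/205 F=5120/1991] → run E
t=11: vr[D=3 E=768/205 F=5120/1991] → run F
t=12: vr[D=3 E=768/205 F=6144/1991] → run D
t=13: vr[D=4 E=768/205 F=6144/1991] → run F
t=14: vr[D=4 E=768/205 F=7168/1991] → run F
t=15: vr[D=4 E=768/205] → run E
t=16: vr[D=4 E=1024/205] → run D
t=17: vr[D=5 E=1024/205] → run E
t=18: vr[D=5 E=256/41] → run D
t=19: vr[D=6 E=256/41] → run D
t=20: vr[D=7 E=256/41] → run E
t=21: vr[D=7 E=1536/205] → run D
t=22: vr[E=1536/205] → run E
t=23: vr[E=1792/205] → run E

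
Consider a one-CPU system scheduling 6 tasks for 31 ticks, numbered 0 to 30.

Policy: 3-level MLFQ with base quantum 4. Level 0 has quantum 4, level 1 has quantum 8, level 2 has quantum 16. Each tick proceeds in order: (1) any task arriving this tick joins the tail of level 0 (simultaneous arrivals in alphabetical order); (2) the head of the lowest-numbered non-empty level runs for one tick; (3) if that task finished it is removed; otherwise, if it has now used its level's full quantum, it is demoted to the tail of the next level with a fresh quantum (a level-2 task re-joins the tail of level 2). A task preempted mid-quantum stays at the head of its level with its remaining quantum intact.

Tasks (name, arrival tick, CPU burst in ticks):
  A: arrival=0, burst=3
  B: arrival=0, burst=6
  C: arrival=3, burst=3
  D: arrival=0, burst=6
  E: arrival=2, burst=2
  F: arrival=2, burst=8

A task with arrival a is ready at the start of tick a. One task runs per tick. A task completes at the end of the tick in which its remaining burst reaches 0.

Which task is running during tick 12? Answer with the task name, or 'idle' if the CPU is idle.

running at tick 12 = E

t=0: L0/L1/L2 = ABD/-/- → run A
t=1: L0/L1/L2 = ABD/-/- → run A
t=2: L0/L1/L2 = ABDEF/-/- → run A
t=3: L0/L1/L2 = BDEFC/-/- → run B
t=4: L0/L1/L2 = BDEFC/-/- → run B
t=5: L0/L1/L2 = BDEFC/-/- → run B
t=6: L0/L1/L2 = BDEFC/-/- → run B
t=7: L0/L1/L2 = DEFC/B/- → run D
t=8: L0/L1/L2 = DEFC/B/- → run D
t=9: L0/L1/L2 = DEFC/B/- → run D
t=10: L0/L1/L2 = DEFC/B/- → run D
t=11: L0/L1/L2 = EFC/BD/- → run E
t=12: L0/L1/L2 = EFC/BD/- → run E
t=13: L0/L1/L2 = FC/BD/- → run F
t=14: L0/L1/L2 = FC/BD/- → run F
t=15: L0/L1/L2 = FC/BD/- → run F
t=16: L0/L1/L2 = FC/BD/- → run F
t=17: L0/L1/L2 = C/BDF/- → run C
t=18: L0/L1/L2 = C/BDF/- → run C
t=19: L0/L1/L2 = C/BDF/- → run C
t=20: L0/L1/L2 = -/BDF/- → run B
t=21: L0/L1/L2 = -/BDF/- → run B
t=22: L0/L1/L2 = -/DF/- → run D
t=23: L0/L1/L2 = -/DF/- → run D
t=24: L0/L1/L2 = -/F/- → run F
t=25: L0/L1/L2 = -/F/- → run F
t=26: L0/L1/L2 = -/F/- → run F
t=27: L0/L1/L2 = -/F/- → run F
t=28: (idle)
t=29: (idle)
t=30: (idle)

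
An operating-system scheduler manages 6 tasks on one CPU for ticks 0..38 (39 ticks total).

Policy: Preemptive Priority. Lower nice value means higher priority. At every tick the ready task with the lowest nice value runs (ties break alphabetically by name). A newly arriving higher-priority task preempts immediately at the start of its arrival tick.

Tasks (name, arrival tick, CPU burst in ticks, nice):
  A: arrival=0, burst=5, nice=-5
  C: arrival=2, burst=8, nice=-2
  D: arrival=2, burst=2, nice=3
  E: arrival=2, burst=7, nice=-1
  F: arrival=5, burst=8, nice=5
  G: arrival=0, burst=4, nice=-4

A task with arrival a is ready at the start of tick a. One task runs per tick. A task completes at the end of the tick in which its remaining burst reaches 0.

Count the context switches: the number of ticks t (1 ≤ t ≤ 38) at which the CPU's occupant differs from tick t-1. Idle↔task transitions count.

t=0: ready={A,G} → run A
t=1: ready={A,G} → run A
t=2: ready={A,C,D,E,G} → run A
t=3: ready={A,C,D,E,G} → run A
t=4: ready={A,C,D,E,G} → run A
t=5: ready={C,D,E,F,G} → run G
t=6: ready={C,D,E,F,G} → run G
t=7: ready={C,D,E,F,G} → run G
t=8: ready={C,D,E,F,G} → run G
t=9: ready={C,D,E,F} → run C
t=10: ready={C,D,E,F} → run C
t=11: ready={C,D,E,F} → run C
t=12: ready={C,D,E,F} → run C
t=13: ready={C,D,E,F} → run C
t=14: ready={C,D,E,F} → run C
t=15: ready={C,D,E,F} → run C
t=16: ready={C,D,E,F} → run C
t=17: ready={D,E,F} → run E
t=18: ready={D,E,F} → run E
t=19: ready={D,E,F} → run E
t=20: ready={D,E,F} → run E
t=21: ready={D,E,F} → run E
t=22: ready={D,E,F} → run E
t=23: ready={D,E,F} → run E
t=24: ready={D,F} → run D
t=25: ready={D,F} → run D
t=26: ready={F} → run F
t=27: ready={F} → run F
t=28: ready={F} → run F
t=29: ready={F} → run F
t=30: ready={F} → run F
t=31: ready={F} → run F
t=32: ready={F} → run F
t=33: ready={F} → run F
t=34: (idle)
t=35: (idle)
t=36: (idle)
t=37: (idle)
t=38: (idle)

context switches = 6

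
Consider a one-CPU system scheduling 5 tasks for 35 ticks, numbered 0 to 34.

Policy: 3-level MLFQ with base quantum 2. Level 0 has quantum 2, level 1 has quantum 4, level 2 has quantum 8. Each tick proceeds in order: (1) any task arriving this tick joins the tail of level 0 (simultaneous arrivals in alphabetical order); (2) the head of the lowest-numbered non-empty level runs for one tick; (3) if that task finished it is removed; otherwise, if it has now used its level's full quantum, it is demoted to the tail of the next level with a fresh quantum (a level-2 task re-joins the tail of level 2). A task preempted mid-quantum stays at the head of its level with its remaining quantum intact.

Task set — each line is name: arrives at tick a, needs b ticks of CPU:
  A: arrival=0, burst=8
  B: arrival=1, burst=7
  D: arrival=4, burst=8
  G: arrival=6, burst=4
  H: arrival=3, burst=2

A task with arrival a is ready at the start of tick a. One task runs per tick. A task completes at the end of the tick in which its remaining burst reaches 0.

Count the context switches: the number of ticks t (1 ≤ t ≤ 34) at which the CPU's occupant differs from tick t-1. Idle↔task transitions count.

context switches = 12

t=0: L0/L1/L2 = A/-/- → run A
t=1: L0/L1/L2 = AB/-/- → run A
t=2: L0/L1/L2 = B/A/- → run B
t=3: L0/L1/L2 = BH/A/- → run B
t=4: L0/L1/L2 = HD/AB/- → run H
t=5: L0/L1/L2 = HD/AB/- → run H
t=6: L0/L1/L2 = DG/AB/- → run D
t=7: L0/L1/L2 = DG/AB/- → run D
t=8: L0/L1/L2 = G/ABD/- → run G
t=9: L0/L1/L2 = G/ABD/- → run G
t=10: L0/L1/L2 = -/ABDG/- → run A
t=11: L0/L1/L2 = -/ABDG/- → run A
t=12: L0/L1/L2 = -/ABDG/- → run A
t=13: L0/L1/L2 = -/ABDG/- → run A
t=14: L0/L1/L2 = -/BDG/A → run B
t=15: L0/L1/L2 = -/BDG/A → run B
t=16: L0/L1/L2 = -/BDG/A → run B
t=17: L0/L1/L2 = -/BDG/A → run B
t=18: L0/L1/L2 = -/DG/AB → run D
t=19: L0/L1/L2 = -/DG/AB → run D
t=20: L0/L1/L2 = -/DG/AB → run D
t=21: L0/L1/L2 = -/DG/AB → run D
t=22: L0/L1/L2 = -/G/ABD → run G
t=23: L0/L1/L2 = -/G/ABD → run G
t=24: L0/L1/L2 = -/-/ABD → run A
t=25: L0/L1/L2 = -/-/ABD → run A
t=26: L0/L1/L2 = -/-/BD → run B
t=27: L0/L1/L2 = -/-/D → run D
t=28: L0/L1/L2 = -/-/D → run D
t=29: (idle)
t=30: (idle)
t=31: (idle)
t=32: (idle)
t=33: (idle)
t=34: (idle)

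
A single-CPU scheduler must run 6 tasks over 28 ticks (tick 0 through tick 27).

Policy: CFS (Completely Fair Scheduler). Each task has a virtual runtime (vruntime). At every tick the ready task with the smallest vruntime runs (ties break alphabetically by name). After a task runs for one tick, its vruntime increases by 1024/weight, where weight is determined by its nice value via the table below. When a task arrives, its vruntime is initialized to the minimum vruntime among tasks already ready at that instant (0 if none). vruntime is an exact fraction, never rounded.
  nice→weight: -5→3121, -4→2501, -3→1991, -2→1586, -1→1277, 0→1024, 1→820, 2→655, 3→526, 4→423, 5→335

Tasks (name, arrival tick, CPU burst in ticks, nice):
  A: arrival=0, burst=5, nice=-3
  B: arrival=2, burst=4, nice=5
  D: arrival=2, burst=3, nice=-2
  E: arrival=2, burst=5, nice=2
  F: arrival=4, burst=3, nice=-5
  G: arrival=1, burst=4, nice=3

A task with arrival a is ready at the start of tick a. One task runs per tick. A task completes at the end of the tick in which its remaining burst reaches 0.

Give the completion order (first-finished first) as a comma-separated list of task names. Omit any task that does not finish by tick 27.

t=0: vr[A=0] → run A
t=1: vr[A=1024/1991 G=1024/1991] → run A
t=2: vr[A=2048/1991 B=1024/1991 D=1024/1991 E=1024/1991 G=1024/1991] → run B
t=3: vr[A=2048/1991 B=2381824/666985 D=1024/1991 E=1024/1991 G=1024/1991] → run D
t=4: vr[A=2048/1991 B=2381824/666985 D=1831424/1578863 E=1024/1991 F=1024/1991 G=1024/1991] → run E
t=5: vr[A=2048/1991 B=2381824/666985 D=1831424/1578863 E=2709504/1304105 F=1024/1991 G=1024/1991] → run F
t=6: vr[A=2048/1991 B=2381824/666985 D=1831424/1578863 E=2709504/1304105 F=5234688/6213911 G=1024/1991] → run G
t=7: vr[A=2048/1991 B=2381824/666985 D=1831424/1578863 E=2709504/1304105 F=5234688/6213911 G=1288704/523633] → run F
t=8: vr[A=2048/1991 B=2381824/666985 D=1831424/1578863 E=2709504/1304105 F=7273472/6213911 G=1288704/523633] → run A
t=9: vr[A=3072/1991 B=2381824/666985 D=1831424/1578863 E=2709504/1304105 F=7273472/6213911 G=1288704/523633] → run D
t=10: vr[A=3072/1991 B=2381824/666985 D=2850816/1578863 E=2709504/1304105 F=7273472/6213911 G=1288704/523633] → run F
t=11: vr[A=3072/1991 B=2381824/666985 D=2850816/1578863 E=2709504/1304105 G=1288704/523633] → run A
t=12: vr[A=4096/1991 B=2381824/666985 D=2850816/1578863 E=2709504/1304105 G=1288704/523633] → run D
t=13: vr[A=4096/1991 B=2381824/666985 E=2709504/1304105 G=1288704/523633] → run A
t=14: vr[B=2381824/666985 E=2709504/1304105 G=1288704/523633] → run E
t=15: vr[B=2381824/666985 E=4748288/1304105 G=1288704/523633] → run G
t=16: vr[B=2381824/666985 E=4748288/1304105 G=2308096/523633] → run B
t=17: vr[B=4420608/666985 E=4748288/1304105 G=2308096/523633] → run E
t=18: vr[B=4420608/666985 E=6787072/1304105 G=2308096/523633] → run G
t=19: vr[B=4420608/666985 E=6787072/1304105 G=3327488/523633] → run E
t=20: vr[B=4420608/666985 E=8825856/1304105 G=3327488/523633] → run G
t=21: vr[B=4420608/666985 E=8825856/1304105] → run B
t=22: vr[B=6459392/666985 E=8825856/1304105] → run E
t=23: vr[B=6459392/666985] → run B
t=24: (idle)
t=25: (idle)
t=26: (idle)
t=27: (idle)

completion order = F, D, A, G, E, B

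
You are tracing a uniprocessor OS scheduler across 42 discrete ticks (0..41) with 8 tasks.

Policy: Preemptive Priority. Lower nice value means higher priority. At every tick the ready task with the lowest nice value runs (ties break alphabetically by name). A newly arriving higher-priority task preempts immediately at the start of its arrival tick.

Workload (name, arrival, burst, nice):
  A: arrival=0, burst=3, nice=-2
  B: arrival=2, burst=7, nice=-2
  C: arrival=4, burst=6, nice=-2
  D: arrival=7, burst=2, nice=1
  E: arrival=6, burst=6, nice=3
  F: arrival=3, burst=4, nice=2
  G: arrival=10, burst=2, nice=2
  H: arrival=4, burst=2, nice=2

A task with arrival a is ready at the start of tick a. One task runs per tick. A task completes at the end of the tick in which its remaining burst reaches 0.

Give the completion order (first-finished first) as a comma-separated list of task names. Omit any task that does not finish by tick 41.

t=0: ready={A} → run A
t=1: ready={A} → run A
t=2: ready={A,B} → run A
t=3: ready={B,F} → run B
t=4: ready={B,C,F,H} → run B
t=5: ready={B,C,F,H} → run B
t=6: ready={B,C,E,F,H} → run B
t=7: ready={B,C,D,E,F,H} → run B
t=8: ready={B,C,D,E,F,H} → run B
t=9: ready={B,C,D,E,F,H} → run B
t=10: ready={C,D,E,F,G,H} → run C
t=11: ready={C,D,E,F,G,H} → run C
t=12: ready={C,D,E,F,G,H} → run C
t=13: ready={C,D,E,F,G,H} → run C
t=14: ready={C,D,E,F,G,H} → run C
t=15: ready={C,D,E,F,G,H} → run C
t=16: ready={D,E,F,G,H} → run D
t=17: ready={D,E,F,G,H} → run D
t=18: ready={E,F,G,H} → run F
t=19: ready={E,F,G,H} → run F
t=20: ready={E,F,G,H} → run F
t=21: ready={E,F,G,H} → run F
t=22: ready={E,G,H} → run G
t=23: ready={E,G,H} → run G
t=24: ready={E,H} → run H
t=25: ready={E,H} → run H
t=26: ready={E} → run E
t=27: ready={E} → run E
t=28: ready={E} → run E
t=29: ready={E} → run E
t=30: ready={E} → run E
t=31: ready={E} → run E
t=32: (idle)
t=33: (idle)
t=34: (idle)
t=35: (idle)
t=36: (idle)
t=37: (idle)
t=38: (idle)
t=39: (idle)
t=40: (idle)
t=41: (idle)

completion order = A, B, C, D, F, G, H, E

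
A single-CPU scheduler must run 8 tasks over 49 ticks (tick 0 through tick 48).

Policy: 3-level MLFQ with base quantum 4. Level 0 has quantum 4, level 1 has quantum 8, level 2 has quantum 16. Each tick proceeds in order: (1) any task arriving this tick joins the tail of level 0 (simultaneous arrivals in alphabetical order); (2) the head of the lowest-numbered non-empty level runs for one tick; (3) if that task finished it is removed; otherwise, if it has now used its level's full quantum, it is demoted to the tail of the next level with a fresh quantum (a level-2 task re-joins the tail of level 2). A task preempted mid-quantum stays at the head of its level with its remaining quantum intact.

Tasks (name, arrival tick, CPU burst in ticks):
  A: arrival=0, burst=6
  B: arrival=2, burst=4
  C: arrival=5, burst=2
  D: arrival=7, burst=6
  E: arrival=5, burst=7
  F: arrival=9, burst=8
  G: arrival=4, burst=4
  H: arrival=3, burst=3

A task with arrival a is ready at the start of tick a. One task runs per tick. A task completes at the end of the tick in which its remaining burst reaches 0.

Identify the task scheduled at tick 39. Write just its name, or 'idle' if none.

running at tick 39 = F

t=0: L0/L1/L2 = A/-/- → run A
t=1: L0/L1/L2 = A/-/- → run A
t=2: L0/L1/L2 = AB/-/- → run A
t=3: L0/L1/L2 = ABH/-/- → run A
t=4: L0/L1/L2 = BHG/A/- → run B
t=5: L0/L1/L2 = BHGCE/A/- → run B
t=6: L0/L1/L2 = BHGCE/A/- → run B
t=7: L0/L1/L2 = BHGCED/A/- → run B
t=8: L0/L1/L2 = HGCED/A/- → run H
t=9: L0/L1/L2 = HGCEDF/A/- → run H
t=10: L0/L1/L2 = HGCEDF/A/- → run H
t=11: L0/L1/L2 = GCEDF/A/- → run G
t=12: L0/L1/L2 = GCEDF/A/- → run G
t=13: L0/L1/L2 = GCEDF/A/- → run G
t=14: L0/L1/L2 = GCEDF/A/- → run G
t=15: L0/L1/L2 = CEDF/A/- → run C
t=16: L0/L1/L2 = CEDF/A/- → run C
t=17: L0/L1/L2 = EDF/A/- → run E
t=18: L0/L1/L2 = EDF/A/- → run E
t=19: L0/L1/L2 = EDF/A/- → run E
t=20: L0/L1/L2 = EDF/A/- → run E
t=21: L0/L1/L2 = DF/AE/- → run D
t=22: L0/L1/L2 = DF/AE/- → run D
t=23: L0/L1/L2 = DF/AE/- → run D
t=24: L0/L1/L2 = DF/AE/- → run D
t=25: L0/L1/L2 = F/AED/- → run F
t=26: L0/L1/L2 = F/AED/- → run F
t=27: L0/L1/L2 = F/AED/- → run F
t=28: L0/L1/L2 = F/AED/- → run F
t=29: L0/L1/L2 = -/AEDF/- → run A
t=30: L0/L1/L2 = -/AEDF/- → run A
t=31: L0/L1/L2 = -/EDF/- → run E
t=32: L0/L1/L2 = -/EDF/- → run E
t=33: L0/L1/L2 = -/EDF/- → run E
t=34: L0/L1/L2 = -/DF/- → run D
t=35: L0/L1/L2 = -/DF/- → run D
t=36: L0/L1/L2 = -/F/- → run F
t=37: L0/L1/L2 = -/F/- → run F
t=38: L0/L1/L2 = -/F/- → run F
t=39: L0/L1/L2 = -/F/- → run F
t=40: (idle)
t=41: (idle)
t=42: (idle)
t=43: (idle)
t=44: (idle)
t=45: (idle)
t=46: (idle)
t=47: (idle)
t=48: (idle)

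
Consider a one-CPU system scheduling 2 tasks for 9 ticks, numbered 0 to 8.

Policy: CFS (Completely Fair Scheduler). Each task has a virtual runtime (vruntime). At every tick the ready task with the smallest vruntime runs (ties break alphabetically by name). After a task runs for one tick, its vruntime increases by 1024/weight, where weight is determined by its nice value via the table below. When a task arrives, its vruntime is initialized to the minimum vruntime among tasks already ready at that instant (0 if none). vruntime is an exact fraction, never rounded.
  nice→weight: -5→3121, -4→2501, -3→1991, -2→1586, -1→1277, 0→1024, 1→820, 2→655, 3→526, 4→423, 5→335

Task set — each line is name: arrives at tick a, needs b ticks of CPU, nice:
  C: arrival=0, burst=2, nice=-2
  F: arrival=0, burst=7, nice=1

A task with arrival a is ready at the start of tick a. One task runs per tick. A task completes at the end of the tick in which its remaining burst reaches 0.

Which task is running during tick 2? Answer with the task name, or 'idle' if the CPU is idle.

running at tick 2 = C

t=0: vr[C=0 F=0] → run C
t=1: vr[C=512/793 F=0] → run F
t=2: vr[C=512/793 F=256/205] → run C
t=3: vr[F=256/205] → run F
t=4: vr[F=512/205] → run F
t=5: vr[F=768/205] → run F
t=6: vr[F=1024/205] → run F
t=7: vr[F=256/41] → run F
t=8: vr[F=1536/205] → run F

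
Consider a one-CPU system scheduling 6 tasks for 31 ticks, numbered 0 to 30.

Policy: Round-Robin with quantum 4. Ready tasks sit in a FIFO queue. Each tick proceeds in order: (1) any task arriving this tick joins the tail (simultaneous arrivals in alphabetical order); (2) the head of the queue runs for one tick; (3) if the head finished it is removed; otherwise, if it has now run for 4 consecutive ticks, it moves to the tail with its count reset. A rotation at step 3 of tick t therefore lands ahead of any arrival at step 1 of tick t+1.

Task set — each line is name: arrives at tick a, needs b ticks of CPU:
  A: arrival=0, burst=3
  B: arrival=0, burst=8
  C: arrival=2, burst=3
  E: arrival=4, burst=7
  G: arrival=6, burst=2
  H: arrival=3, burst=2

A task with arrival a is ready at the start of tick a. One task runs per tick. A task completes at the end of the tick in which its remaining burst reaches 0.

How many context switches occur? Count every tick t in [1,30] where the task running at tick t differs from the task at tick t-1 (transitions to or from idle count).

t=0: queue=[A,B] q_used=0 → run A
t=1: queue=[A,B] q_used=1 → run A
t=2: queue=[A,B,C] q_used=2 → run A
t=3: queue=[B,C,H] q_used=0 → run B
t=4: queue=[B,C,H,E] q_used=1 → run B
t=5: queue=[B,C,H,E] q_used=2 → run B
t=6: queue=[B,C,H,E,G] q_used=3 → run B
t=7: queue=[C,H,E,G,B] q_used=0 → run C
t=8: queue=[C,H,E,G,B] q_used=1 → run C
t=9: queue=[C,H,E,G,B] q_used=2 → run C
t=10: queue=[H,E,G,B] q_used=0 → run H
t=11: queue=[H,E,G,B] q_used=1 → run H
t=12: queue=[E,G,B] q_used=0 → run E
t=13: queue=[E,G,B] q_used=1 → run E
t=14: queue=[E,G,B] q_used=2 → run E
t=15: queue=[E,G,B] q_used=3 → run E
t=16: queue=[G,B,E] q_used=0 → run G
t=17: queue=[G,B,E] q_used=1 → run G
t=18: queue=[B,E] q_used=0 → run B
t=19: queue=[B,E] q_used=1 → run B
t=20: queue=[B,E] q_used=2 → run B
t=21: queue=[B,E] q_used=3 → run B
t=22: queue=[E] q_used=0 → run E
t=23: queue=[E] q_used=1 → run E
t=24: queue=[E] q_used=2 → run E
t=25: (idle)
t=26: (idle)
t=27: (idle)
t=28: (idle)
t=29: (idle)
t=30: (idle)

context switches = 8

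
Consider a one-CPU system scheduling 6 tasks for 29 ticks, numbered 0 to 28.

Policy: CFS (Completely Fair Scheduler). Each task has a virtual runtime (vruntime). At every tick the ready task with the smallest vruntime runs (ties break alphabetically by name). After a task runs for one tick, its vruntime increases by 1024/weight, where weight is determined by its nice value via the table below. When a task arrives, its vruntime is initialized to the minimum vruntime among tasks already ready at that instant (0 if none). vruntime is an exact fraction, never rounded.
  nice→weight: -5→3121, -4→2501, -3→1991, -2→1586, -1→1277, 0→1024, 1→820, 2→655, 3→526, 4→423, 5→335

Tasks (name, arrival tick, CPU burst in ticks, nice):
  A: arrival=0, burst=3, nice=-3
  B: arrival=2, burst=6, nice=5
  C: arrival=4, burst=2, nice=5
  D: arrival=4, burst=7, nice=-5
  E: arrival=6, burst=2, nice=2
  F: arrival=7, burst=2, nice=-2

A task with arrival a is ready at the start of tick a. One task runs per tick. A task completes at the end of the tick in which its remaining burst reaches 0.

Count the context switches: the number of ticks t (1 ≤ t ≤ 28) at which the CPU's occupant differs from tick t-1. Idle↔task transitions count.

t=0: vr[A=0] → run A
t=1: vr[A=1024/1991] → run A
t=2: vr[A=2048/1991 B=2048/1991] → run A
t=3: vr[B=2048/1991] → run B
t=4: vr[B=2724864/666985 C=2724864/666985 D=2724864/666985] → run B
t=5: vr[B=4763648/666985 C=2724864/666985 D=2724864/666985] → run C
t=6: vr[B=4763648/666985 C=4763648/666985 D=2724864/666985 E=2724864/666985] → run D
t=7: vr[B=4763648/666985 C=4763648/666985 D=9187293184/2081660185 E=2724864/666985 F=2724864/666985] → run E
t=8: vr[B=4763648/666985 C=4763648/666985 D=9187293184/2081660185 E=493555712/87375035 F=2724864/666985] → run F
t=9: vr[B=4763648/666985 C=4763648/666985 D=9187293184/2081660185 E=493555712/87375035 F=2502313472/528919105] → run D
t=10: vr[B=4763648/666985 C=4763648/666985 D=9870285824/2081660185 E=493555712/87375035 F=2502313472/528919105] → run F
t=11: vr[B=4763648/666985 C=4763648/666985 D=9870285824/2081660185 E=493555712/87375035] → run D
t=12: vr[B=4763648/666985 C=4763648/666985 D=10553278464/2081660185 E=493555712/87375035] → run D
t=13: vr[B=4763648/666985 C=4763648/666985 D=11236271104/2081660185 E=493555712/87375035] → run D
t=14: vr[B=4763648/666985 C=4763648/666985 D=11919263744/2081660185 E=493555712/87375035] → run E
t=15: vr[B=4763648/666985 C=4763648/666985 D=11919263744/2081660185] → run D
t=16: vr[B=4763648/666985 C=4763648/666985 D=12602256384/2081660185] → run D
t=17: vr[B=4763648/666985 C=4763648/666985] → run B
t=18: vr[B=6802432/666985 C=4763648/666985] → run C
t=19: vr[B=6802432/666985] → run B
t=20: vr[B=8841216/666985] → run B
t=21: vr[B=2176000/133397] → run B
t=22: (idle)
t=23: (idle)
t=24: (idle)
t=25: (idle)
t=26: (idle)
t=27: (idle)
t=28: (idle)

context switches = 14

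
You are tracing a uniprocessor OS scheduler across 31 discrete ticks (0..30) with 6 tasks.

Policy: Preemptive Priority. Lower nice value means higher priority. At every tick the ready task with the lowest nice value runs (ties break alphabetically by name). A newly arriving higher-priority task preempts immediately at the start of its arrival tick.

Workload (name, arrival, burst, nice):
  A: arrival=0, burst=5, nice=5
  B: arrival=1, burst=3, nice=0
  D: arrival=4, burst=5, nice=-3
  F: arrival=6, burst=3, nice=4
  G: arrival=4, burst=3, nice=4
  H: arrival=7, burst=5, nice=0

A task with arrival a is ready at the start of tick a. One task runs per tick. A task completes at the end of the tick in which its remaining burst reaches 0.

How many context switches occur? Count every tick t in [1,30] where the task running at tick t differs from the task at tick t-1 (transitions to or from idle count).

t=0: ready={A} → run A
t=1: ready={A,B} → run B
t=2: ready={A,B} → run B
t=3: ready={A,B} → run B
t=4: ready={A,D,G} → run D
t=5: ready={A,D,G} → run D
t=6: ready={A,D,F,G} → run D
t=7: ready={A,D,F,G,H} → run D
t=8: ready={A,D,F,G,H} → run D
t=9: ready={A,F,G,H} → run H
t=10: ready={A,F,G,H} → run H
t=11: ready={A,F,G,H} → run H
t=12: ready={A,F,G,H} → run H
t=13: ready={A,F,G,H} → run H
t=14: ready={A,F,G} → run F
t=15: ready={A,F,G} → run F
t=16: ready={A,F,G} → run F
t=17: ready={A,G} → run G
t=18: ready={A,G} → run G
t=19: ready={A,G} → run G
t=20: ready={A} → run A
t=21: ready={A} → run A
t=22: ready={A} → run A
t=23: ready={A} → run A
t=24: (idle)
t=25: (idle)
t=26: (idle)
t=27: (idle)
t=28: (idle)
t=29: (idle)
t=30: (idle)

context switches = 7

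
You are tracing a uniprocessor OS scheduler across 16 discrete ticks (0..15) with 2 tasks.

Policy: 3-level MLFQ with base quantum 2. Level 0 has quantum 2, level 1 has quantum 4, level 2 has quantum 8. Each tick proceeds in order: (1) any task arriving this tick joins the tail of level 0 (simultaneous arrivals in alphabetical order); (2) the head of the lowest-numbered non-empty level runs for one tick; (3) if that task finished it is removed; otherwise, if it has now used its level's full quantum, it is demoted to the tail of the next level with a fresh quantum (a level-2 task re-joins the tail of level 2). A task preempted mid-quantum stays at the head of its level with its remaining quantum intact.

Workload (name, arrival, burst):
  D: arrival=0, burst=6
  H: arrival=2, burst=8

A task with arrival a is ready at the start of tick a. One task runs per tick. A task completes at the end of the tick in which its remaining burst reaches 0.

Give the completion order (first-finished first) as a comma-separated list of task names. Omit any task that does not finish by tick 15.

t=0: L0/L1/L2 = D/-/- → run D
t=1: L0/L1/L2 = D/-/- → run D
t=2: L0/L1/L2 = H/D/- → run H
t=3: L0/L1/L2 = H/D/- → run H
t=4: L0/L1/L2 = -/DH/- → run D
t=5: L0/L1/L2 = -/DH/- → run D
t=6: L0/L1/L2 = -/DH/- → run D
t=7: L0/L1/L2 = -/DH/- → run D
t=8: L0/L1/L2 = -/H/- → run H
t=9: L0/L1/L2 = -/H/- → run H
t=10: L0/L1/L2 = -/H/- → run H
t=11: L0/L1/L2 = -/H/- → run H
t=12: L0/L1/L2 = -/-/H → run H
t=13: L0/L1/L2 = -/-/H → run H
t=14: (idle)
t=15: (idle)

completion order = D, H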